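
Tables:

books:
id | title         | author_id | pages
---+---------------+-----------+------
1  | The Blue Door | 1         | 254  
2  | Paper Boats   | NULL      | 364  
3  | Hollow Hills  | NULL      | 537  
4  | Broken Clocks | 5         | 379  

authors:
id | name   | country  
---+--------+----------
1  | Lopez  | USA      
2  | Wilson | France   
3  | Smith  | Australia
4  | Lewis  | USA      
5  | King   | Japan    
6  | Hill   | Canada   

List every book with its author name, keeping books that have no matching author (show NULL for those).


LEFT JOIN keeps every row from books (the left table); where author_id has no match in authors, the author columns become NULL. Walk through each book:
  - book 1 (The Blue Door): author_id=1 -> matches Lopez
  - book 2 (Paper Boats): author_id=NULL, no match -> kept with NULL
  - book 3 (Hollow Hills): author_id=NULL, no match -> kept with NULL
  - book 4 (Broken Clocks): author_id=5 -> matches King
All 4 rows appear; 2 have NULL author.

SQL:
SELECT a.title, b.name AS author
FROM books a
LEFT JOIN authors b ON a.author_id = b.id

Result:
title         | author
--------------+-------
The Blue Door | Lopez 
Paper Boats   | NULL  
Hollow Hills  | NULL  
Broken Clocks | King  


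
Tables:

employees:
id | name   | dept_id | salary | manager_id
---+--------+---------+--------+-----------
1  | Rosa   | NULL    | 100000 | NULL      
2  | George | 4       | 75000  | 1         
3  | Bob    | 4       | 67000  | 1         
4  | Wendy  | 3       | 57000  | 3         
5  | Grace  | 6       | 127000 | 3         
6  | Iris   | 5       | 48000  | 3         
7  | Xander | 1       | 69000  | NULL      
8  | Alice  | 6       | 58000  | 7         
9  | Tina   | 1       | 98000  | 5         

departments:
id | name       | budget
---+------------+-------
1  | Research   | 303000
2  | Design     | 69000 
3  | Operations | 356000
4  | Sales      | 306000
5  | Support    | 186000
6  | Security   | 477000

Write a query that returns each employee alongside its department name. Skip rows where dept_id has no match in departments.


INNER JOIN keeps only employees rows whose dept_id matches an id in departments. Walk through each employee:
  - employee 1 (Rosa): dept_id=NULL, no match -> dropped
  - employee 2 (George): dept_id=4 -> matches Sales
  - employee 3 (Bob): dept_id=4 -> matches Sales
  - employee 4 (Wendy): dept_id=3 -> matches Operations
  - employee 5 (Grace): dept_id=6 -> matches Security
  - employee 6 (Iris): dept_id=5 -> matches Support
  - employee 7 (Xander): dept_id=1 -> matches Research
  - employee 8 (Alice): dept_id=6 -> matches Security
  - employee 9 (Tina): dept_id=1 -> matches Research
So 1 of 9 rows is dropped.

SQL:
SELECT a.name, b.name AS department
FROM employees a
INNER JOIN departments b ON a.dept_id = b.id

Result:
name   | department
-------+-----------
George | Sales     
Bob    | Sales     
Wendy  | Operations
Grace  | Security  
Iris   | Support   
Xander | Research  
Alice  | Security  
Tina   | Research  


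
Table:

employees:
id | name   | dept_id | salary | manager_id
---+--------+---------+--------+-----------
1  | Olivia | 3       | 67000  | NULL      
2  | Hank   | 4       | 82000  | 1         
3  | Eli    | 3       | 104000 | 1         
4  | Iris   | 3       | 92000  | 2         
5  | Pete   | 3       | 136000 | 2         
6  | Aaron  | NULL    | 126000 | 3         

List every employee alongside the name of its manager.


This is a self-join: employees is joined to a second copy of itself, matching each row's manager_id to another row's id. Use LEFT JOIN so rows with manager_id=NULL are kept.
  - employee 1 (Olivia): manager_id=NULL -> NULL
  - employee 2 (Hank): manager_id=1 -> Olivia
  - employee 3 (Eli): manager_id=1 -> Olivia
  - employee 4 (Iris): manager_id=2 -> Hank
  - employee 5 (Pete): manager_id=2 -> Hank
  - employee 6 (Aaron): manager_id=3 -> Eli

SQL:
SELECT a.name AS item, b.name AS manager
FROM employees a
LEFT JOIN employees b ON a.manager_id = b.id

Result:
item   | manager
-------+--------
Olivia | NULL   
Hank   | Olivia 
Eli    | Olivia 
Iris   | Hank   
Pete   | Hank   
Aaron  | Eli    


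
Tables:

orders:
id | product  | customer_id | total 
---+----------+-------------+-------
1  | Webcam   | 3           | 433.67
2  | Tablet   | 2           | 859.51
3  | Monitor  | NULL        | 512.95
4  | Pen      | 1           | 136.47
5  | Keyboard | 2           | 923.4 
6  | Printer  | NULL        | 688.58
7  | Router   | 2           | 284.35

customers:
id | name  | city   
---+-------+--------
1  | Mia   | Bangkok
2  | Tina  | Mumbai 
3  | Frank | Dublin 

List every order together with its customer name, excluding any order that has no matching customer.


INNER JOIN keeps only orders rows whose customer_id matches an id in customers. Walk through each order:
  - order 1 (Webcam): customer_id=3 -> matches Frank
  - order 2 (Tablet): customer_id=2 -> matches Tina
  - order 3 (Monitor): customer_id=NULL, no match -> dropped
  - order 4 (Pen): customer_id=1 -> matches Mia
  - order 5 (Keyboard): customer_id=2 -> matches Tina
  - order 6 (Printer): customer_id=NULL, no match -> dropped
  - order 7 (Router): customer_id=2 -> matches Tina
So 2 of 7 rows are dropped.

SQL:
SELECT a.product, b.name AS customer
FROM orders a
INNER JOIN customers b ON a.customer_id = b.id

Result:
product  | customer
---------+---------
Webcam   | Frank   
Tablet   | Tina    
Pen      | Mia     
Keyboard | Tina    
Router   | Tina    


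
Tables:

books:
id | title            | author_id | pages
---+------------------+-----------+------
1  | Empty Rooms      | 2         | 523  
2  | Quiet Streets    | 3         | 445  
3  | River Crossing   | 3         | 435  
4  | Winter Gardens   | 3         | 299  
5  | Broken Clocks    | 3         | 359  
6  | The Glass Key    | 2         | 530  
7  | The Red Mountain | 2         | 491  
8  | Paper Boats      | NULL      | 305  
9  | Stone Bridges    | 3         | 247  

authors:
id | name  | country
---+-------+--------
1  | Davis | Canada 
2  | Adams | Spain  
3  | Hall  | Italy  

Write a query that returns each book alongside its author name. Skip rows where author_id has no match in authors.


INNER JOIN keeps only books rows whose author_id matches an id in authors. Walk through each book:
  - book 1 (Empty Rooms): author_id=2 -> matches Adams
  - book 2 (Quiet Streets): author_id=3 -> matches Hall
  - book 3 (River Crossing): author_id=3 -> matches Hall
  - book 4 (Winter Gardens): author_id=3 -> matches Hall
  - book 5 (Broken Clocks): author_id=3 -> matches Hall
  - book 6 (The Glass Key): author_id=2 -> matches Adams
  - book 7 (The Red Mountain): author_id=2 -> matches Adams
  - book 8 (Paper Boats): author_id=NULL, no match -> dropped
  - book 9 (Stone Bridges): author_id=3 -> matches Hall
So 1 of 9 rows is dropped.

SQL:
SELECT a.title, b.name AS author
FROM books a
INNER JOIN authors b ON a.author_id = b.id

Result:
title            | author
-----------------+-------
Empty Rooms      | Adams 
Quiet Streets    | Hall  
River Crossing   | Hall  
Winter Gardens   | Hall  
Broken Clocks    | Hall  
The Glass Key    | Adams 
The Red Mountain | Adams 
Stone Bridges    | Hall  


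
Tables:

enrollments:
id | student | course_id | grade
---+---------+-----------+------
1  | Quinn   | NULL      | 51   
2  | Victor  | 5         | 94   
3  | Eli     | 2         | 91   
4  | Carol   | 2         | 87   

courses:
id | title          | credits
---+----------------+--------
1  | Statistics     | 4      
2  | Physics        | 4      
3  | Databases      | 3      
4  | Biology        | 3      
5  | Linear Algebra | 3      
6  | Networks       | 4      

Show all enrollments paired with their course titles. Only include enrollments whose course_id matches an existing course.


INNER JOIN keeps only enrollments rows whose course_id matches an id in courses. Walk through each enrollment:
  - enrollment 1 (Quinn): course_id=NULL, no match -> dropped
  - enrollment 2 (Victor): course_id=5 -> matches Linear Algebra
  - enrollment 3 (Eli): course_id=2 -> matches Physics
  - enrollment 4 (Carol): course_id=2 -> matches Physics
So 1 of 4 rows is dropped.

SQL:
SELECT a.student, b.title AS course
FROM enrollments a
INNER JOIN courses b ON a.course_id = b.id

Result:
student | course        
--------+---------------
Victor  | Linear Algebra
Eli     | Physics       
Carol   | Physics       


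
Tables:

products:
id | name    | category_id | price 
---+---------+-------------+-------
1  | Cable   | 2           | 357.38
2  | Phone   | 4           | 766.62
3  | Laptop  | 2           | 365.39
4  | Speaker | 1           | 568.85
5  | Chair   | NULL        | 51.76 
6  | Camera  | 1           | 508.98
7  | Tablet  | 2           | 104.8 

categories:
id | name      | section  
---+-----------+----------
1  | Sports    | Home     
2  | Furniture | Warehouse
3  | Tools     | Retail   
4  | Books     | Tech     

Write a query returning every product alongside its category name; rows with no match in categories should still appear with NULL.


LEFT JOIN keeps every row from products (the left table); where category_id has no match in categories, the category columns become NULL. Walk through each product:
  - product 1 (Cable): category_id=2 -> matches Furniture
  - product 2 (Phone): category_id=4 -> matches Books
  - product 3 (Laptop): category_id=2 -> matches Furniture
  - product 4 (Speaker): category_id=1 -> matches Sports
  - product 5 (Chair): category_id=NULL, no match -> kept with NULL
  - product 6 (Camera): category_id=1 -> matches Sports
  - product 7 (Tablet): category_id=2 -> matches Furniture
All 7 rows appear; 1 has NULL category.

SQL:
SELECT a.name, b.name AS category
FROM products a
LEFT JOIN categories b ON a.category_id = b.id

Result:
name    | category 
--------+----------
Cable   | Furniture
Phone   | Books    
Laptop  | Furniture
Speaker | Sports   
Chair   | NULL     
Camera  | Sports   
Tablet  | Furniture


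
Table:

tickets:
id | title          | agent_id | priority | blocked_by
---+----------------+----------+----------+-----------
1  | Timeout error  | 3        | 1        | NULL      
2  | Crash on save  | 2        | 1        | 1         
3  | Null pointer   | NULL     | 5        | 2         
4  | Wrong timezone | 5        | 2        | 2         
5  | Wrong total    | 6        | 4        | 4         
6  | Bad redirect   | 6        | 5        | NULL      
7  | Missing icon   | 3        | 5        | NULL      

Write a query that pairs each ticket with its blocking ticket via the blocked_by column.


This is a self-join: tickets is joined to a second copy of itself, matching each row's blocked_by to another row's id. Use LEFT JOIN so rows with blocked_by=NULL are kept.
  - ticket 1 (Timeout error): blocked_by=NULL -> NULL
  - ticket 2 (Crash on save): blocked_by=1 -> Timeout error
  - ticket 3 (Null pointer): blocked_by=2 -> Crash on save
  - ticket 4 (Wrong timezone): blocked_by=2 -> Crash on save
  - ticket 5 (Wrong total): blocked_by=4 -> Wrong timezone
  - ticket 6 (Bad redirect): blocked_by=NULL -> NULL
  - ticket 7 (Missing icon): blocked_by=NULL -> NULL

SQL:
SELECT a.title AS item, b.title AS blocked_by
FROM tickets a
LEFT JOIN tickets b ON a.blocked_by = b.id

Result:
item           | blocked_by    
---------------+---------------
Timeout error  | NULL          
Crash on save  | Timeout error 
Null pointer   | Crash on save 
Wrong timezone | Crash on save 
Wrong total    | Wrong timezone
Bad redirect   | NULL          
Missing icon   | NULL          


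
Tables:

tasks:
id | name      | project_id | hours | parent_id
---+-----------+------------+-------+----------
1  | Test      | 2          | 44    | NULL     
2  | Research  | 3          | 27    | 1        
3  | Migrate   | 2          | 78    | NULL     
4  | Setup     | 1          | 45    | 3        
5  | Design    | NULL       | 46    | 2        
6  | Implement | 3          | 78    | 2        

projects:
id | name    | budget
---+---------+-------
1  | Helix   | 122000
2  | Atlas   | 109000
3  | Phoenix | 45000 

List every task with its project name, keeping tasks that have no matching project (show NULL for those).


LEFT JOIN keeps every row from tasks (the left table); where project_id has no match in projects, the project columns become NULL. Walk through each task:
  - task 1 (Test): project_id=2 -> matches Atlas
  - task 2 (Research): project_id=3 -> matches Phoenix
  - task 3 (Migrate): project_id=2 -> matches Atlas
  - task 4 (Setup): project_id=1 -> matches Helix
  - task 5 (Design): project_id=NULL, no match -> kept with NULL
  - task 6 (Implement): project_id=3 -> matches Phoenix
All 6 rows appear; 1 has NULL project.

SQL:
SELECT a.name, b.name AS project
FROM tasks a
LEFT JOIN projects b ON a.project_id = b.id

Result:
name      | project
----------+--------
Test      | Atlas  
Research  | Phoenix
Migrate   | Atlas  
Setup     | Helix  
Design    | NULL   
Implement | Phoenix


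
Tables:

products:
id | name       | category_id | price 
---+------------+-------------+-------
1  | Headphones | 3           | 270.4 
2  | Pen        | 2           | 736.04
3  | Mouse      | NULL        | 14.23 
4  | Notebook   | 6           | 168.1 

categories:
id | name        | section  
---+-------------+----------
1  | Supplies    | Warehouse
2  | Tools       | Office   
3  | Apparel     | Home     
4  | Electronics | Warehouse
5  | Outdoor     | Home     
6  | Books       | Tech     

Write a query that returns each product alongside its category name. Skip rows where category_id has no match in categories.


INNER JOIN keeps only products rows whose category_id matches an id in categories. Walk through each product:
  - product 1 (Headphones): category_id=3 -> matches Apparel
  - product 2 (Pen): category_id=2 -> matches Tools
  - product 3 (Mouse): category_id=NULL, no match -> dropped
  - product 4 (Notebook): category_id=6 -> matches Books
So 1 of 4 rows is dropped.

SQL:
SELECT a.name, b.name AS category
FROM products a
INNER JOIN categories b ON a.category_id = b.id

Result:
name       | category
-----------+---------
Headphones | Apparel 
Pen        | Tools   
Notebook   | Books   


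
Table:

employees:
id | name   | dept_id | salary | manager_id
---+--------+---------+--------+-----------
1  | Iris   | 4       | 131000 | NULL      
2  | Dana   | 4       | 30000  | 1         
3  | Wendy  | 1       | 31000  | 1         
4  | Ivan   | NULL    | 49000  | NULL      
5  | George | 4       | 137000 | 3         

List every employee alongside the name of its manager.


This is a self-join: employees is joined to a second copy of itself, matching each row's manager_id to another row's id. Use LEFT JOIN so rows with manager_id=NULL are kept.
  - employee 1 (Iris): manager_id=NULL -> NULL
  - employee 2 (Dana): manager_id=1 -> Iris
  - employee 3 (Wendy): manager_id=1 -> Iris
  - employee 4 (Ivan): manager_id=NULL -> NULL
  - employee 5 (George): manager_id=3 -> Wendy

SQL:
SELECT a.name AS item, b.name AS manager
FROM employees a
LEFT JOIN employees b ON a.manager_id = b.id

Result:
item   | manager
-------+--------
Iris   | NULL   
Dana   | Iris   
Wendy  | Iris   
Ivan   | NULL   
George | Wendy  


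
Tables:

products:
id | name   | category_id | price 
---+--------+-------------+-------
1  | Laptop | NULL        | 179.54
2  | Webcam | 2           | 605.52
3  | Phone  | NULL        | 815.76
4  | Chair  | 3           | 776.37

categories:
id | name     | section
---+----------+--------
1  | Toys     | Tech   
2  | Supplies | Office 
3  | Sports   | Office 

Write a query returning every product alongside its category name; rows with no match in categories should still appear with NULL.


LEFT JOIN keeps every row from products (the left table); where category_id has no match in categories, the category columns become NULL. Walk through each product:
  - product 1 (Laptop): category_id=NULL, no match -> kept with NULL
  - product 2 (Webcam): category_id=2 -> matches Supplies
  - product 3 (Phone): category_id=NULL, no match -> kept with NULL
  - product 4 (Chair): category_id=3 -> matches Sports
All 4 rows appear; 2 have NULL category.

SQL:
SELECT a.name, b.name AS category
FROM products a
LEFT JOIN categories b ON a.category_id = b.id

Result:
name   | category
-------+---------
Laptop | NULL    
Webcam | Supplies
Phone  | NULL    
Chair  | Sports  


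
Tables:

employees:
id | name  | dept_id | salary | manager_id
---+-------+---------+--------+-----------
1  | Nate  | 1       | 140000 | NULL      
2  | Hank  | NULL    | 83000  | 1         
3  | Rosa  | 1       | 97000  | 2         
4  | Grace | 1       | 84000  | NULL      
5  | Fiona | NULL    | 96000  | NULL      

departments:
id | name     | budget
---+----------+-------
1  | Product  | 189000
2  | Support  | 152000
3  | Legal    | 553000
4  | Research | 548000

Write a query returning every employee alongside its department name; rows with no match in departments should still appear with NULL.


LEFT JOIN keeps every row from employees (the left table); where dept_id has no match in departments, the department columns become NULL. Walk through each employee:
  - employee 1 (Nate): dept_id=1 -> matches Product
  - employee 2 (Hank): dept_id=NULL, no match -> kept with NULL
  - employee 3 (Rosa): dept_id=1 -> matches Product
  - employee 4 (Grace): dept_id=1 -> matches Product
  - employee 5 (Fiona): dept_id=NULL, no match -> kept with NULL
All 5 rows appear; 2 have NULL department.

SQL:
SELECT a.name, b.name AS department
FROM employees a
LEFT JOIN departments b ON a.dept_id = b.id

Result:
name  | department
------+-----------
Nate  | Product   
Hank  | NULL      
Rosa  | Product   
Grace | Product   
Fiona | NULL      


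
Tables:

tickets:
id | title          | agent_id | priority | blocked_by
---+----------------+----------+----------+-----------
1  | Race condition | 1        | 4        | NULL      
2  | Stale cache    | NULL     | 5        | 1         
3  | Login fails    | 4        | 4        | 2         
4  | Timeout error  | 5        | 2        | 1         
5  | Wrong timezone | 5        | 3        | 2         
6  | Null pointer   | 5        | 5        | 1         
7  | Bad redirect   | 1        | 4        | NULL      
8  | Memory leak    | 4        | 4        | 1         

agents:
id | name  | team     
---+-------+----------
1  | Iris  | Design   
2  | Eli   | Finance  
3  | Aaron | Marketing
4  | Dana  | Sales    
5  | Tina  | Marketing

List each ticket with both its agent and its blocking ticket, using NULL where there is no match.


Two LEFT JOINs from the same base table tickets: one to agents via agent_id, one to tickets itself via blocked_by. Both are LEFT so every ticket is preserved.
Match against agents:
  - ticket 1 (Race condition): agent_id=1 -> matches Iris
  - ticket 2 (Stale cache): agent_id=NULL, no match -> kept with NULL
  - ticket 3 (Login fails): agent_id=4 -> matches Dana
  - ticket 4 (Timeout error): agent_id=5 -> matches Tina
  - ticket 5 (Wrong timezone): agent_id=5 -> matches Tina
  - ticket 6 (Null pointer): agent_id=5 -> matches Tina
  - ticket 7 (Bad redirect): agent_id=1 -> matches Iris
  - ticket 8 (Memory leak): agent_id=4 -> matches Dana
Match against tickets (self):
  - ticket 1 (Race condition): blocked_by=NULL -> NULL
  - ticket 2 (Stale cache): blocked_by=1 -> Race condition
  - ticket 3 (Login fails): blocked_by=2 -> Stale cache
  - ticket 4 (Timeout error): blocked_by=1 -> Race condition
  - ticket 5 (Wrong timezone): blocked_by=2 -> Stale cache
  - ticket 6 (Null pointer): blocked_by=1 -> Race condition
  - ticket 7 (Bad redirect): blocked_by=NULL -> NULL
  - ticket 8 (Memory leak): blocked_by=1 -> Race condition

SQL:
SELECT a.title, b.name AS agent, c.title AS blocked_by
FROM tickets a
LEFT JOIN agents b ON a.agent_id = b.id
LEFT JOIN tickets c ON a.blocked_by = c.id

Result:
title          | agent | blocked_by    
---------------+-------+---------------
Race condition | Iris  | NULL          
Stale cache    | NULL  | Race condition
Login fails    | Dana  | Stale cache   
Timeout error  | Tina  | Race condition
Wrong timezone | Tina  | Stale cache   
Null pointer   | Tina  | Race condition
Bad redirect   | Iris  | NULL          
Memory leak    | Dana  | Race condition


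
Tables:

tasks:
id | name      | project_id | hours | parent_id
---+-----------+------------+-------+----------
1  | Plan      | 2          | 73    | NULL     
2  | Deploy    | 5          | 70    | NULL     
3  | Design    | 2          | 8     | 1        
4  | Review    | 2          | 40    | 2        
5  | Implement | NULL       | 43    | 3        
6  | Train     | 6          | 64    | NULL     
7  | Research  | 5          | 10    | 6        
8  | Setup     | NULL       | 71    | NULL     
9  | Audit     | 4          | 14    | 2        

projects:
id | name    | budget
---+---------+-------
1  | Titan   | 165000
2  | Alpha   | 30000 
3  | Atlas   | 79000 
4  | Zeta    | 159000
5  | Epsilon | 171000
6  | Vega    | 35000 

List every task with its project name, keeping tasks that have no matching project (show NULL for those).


LEFT JOIN keeps every row from tasks (the left table); where project_id has no match in projects, the project columns become NULL. Walk through each task:
  - task 1 (Plan): project_id=2 -> matches Alpha
  - task 2 (Deploy): project_id=5 -> matches Epsilon
  - task 3 (Design): project_id=2 -> matches Alpha
  - task 4 (Review): project_id=2 -> matches Alpha
  - task 5 (Implement): project_id=NULL, no match -> kept with NULL
  - task 6 (Train): project_id=6 -> matches Vega
  - task 7 (Research): project_id=5 -> matches Epsilon
  - task 8 (Setup): project_id=NULL, no match -> kept with NULL
  - task 9 (Audit): project_id=4 -> matches Zeta
All 9 rows appear; 2 have NULL project.

SQL:
SELECT a.name, b.name AS project
FROM tasks a
LEFT JOIN projects b ON a.project_id = b.id

Result:
name      | project
----------+--------
Plan      | Alpha  
Deploy    | Epsilon
Design    | Alpha  
Review    | Alpha  
Implement | NULL   
Train     | Vega   
Research  | Epsilon
Setup     | NULL   
Audit     | Zeta   


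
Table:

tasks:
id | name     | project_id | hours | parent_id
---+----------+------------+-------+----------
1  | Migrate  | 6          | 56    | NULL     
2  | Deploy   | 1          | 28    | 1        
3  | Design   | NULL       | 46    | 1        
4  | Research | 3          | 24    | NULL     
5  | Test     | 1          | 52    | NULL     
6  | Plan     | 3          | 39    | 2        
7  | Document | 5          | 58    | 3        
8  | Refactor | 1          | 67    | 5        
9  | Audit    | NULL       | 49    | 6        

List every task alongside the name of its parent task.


This is a self-join: tasks is joined to a second copy of itself, matching each row's parent_id to another row's id. Use LEFT JOIN so rows with parent_id=NULL are kept.
  - task 1 (Migrate): parent_id=NULL -> NULL
  - task 2 (Deploy): parent_id=1 -> Migrate
  - task 3 (Design): parent_id=1 -> Migrate
  - task 4 (Research): parent_id=NULL -> NULL
  - task 5 (Test): parent_id=NULL -> NULL
  - task 6 (Plan): parent_id=2 -> Deploy
  - task 7 (Document): parent_id=3 -> Design
  - task 8 (Refactor): parent_id=5 -> Test
  - task 9 (Audit): parent_id=6 -> Plan

SQL:
SELECT a.name AS item, b.name AS parent
FROM tasks a
LEFT JOIN tasks b ON a.parent_id = b.id

Result:
item     | parent 
---------+--------
Migrate  | NULL   
Deploy   | Migrate
Design   | Migrate
Research | NULL   
Test     | NULL   
Plan     | Deploy 
Document | Design 
Refactor | Test   
Audit    | Plan   


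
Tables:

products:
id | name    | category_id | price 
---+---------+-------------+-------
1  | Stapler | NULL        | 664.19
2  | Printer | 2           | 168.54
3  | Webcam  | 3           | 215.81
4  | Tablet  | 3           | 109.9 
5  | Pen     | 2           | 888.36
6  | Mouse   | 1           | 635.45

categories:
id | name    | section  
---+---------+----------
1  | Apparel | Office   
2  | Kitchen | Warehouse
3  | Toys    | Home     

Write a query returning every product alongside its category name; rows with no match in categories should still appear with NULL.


LEFT JOIN keeps every row from products (the left table); where category_id has no match in categories, the category columns become NULL. Walk through each product:
  - product 1 (Stapler): category_id=NULL, no match -> kept with NULL
  - product 2 (Printer): category_id=2 -> matches Kitchen
  - product 3 (Webcam): category_id=3 -> matches Toys
  - product 4 (Tablet): category_id=3 -> matches Toys
  - product 5 (Pen): category_id=2 -> matches Kitchen
  - product 6 (Mouse): category_id=1 -> matches Apparel
All 6 rows appear; 1 has NULL category.

SQL:
SELECT a.name, b.name AS category
FROM products a
LEFT JOIN categories b ON a.category_id = b.id

Result:
name    | category
--------+---------
Stapler | NULL    
Printer | Kitchen 
Webcam  | Toys    
Tablet  | Toys    
Pen     | Kitchen 
Mouse   | Apparel 


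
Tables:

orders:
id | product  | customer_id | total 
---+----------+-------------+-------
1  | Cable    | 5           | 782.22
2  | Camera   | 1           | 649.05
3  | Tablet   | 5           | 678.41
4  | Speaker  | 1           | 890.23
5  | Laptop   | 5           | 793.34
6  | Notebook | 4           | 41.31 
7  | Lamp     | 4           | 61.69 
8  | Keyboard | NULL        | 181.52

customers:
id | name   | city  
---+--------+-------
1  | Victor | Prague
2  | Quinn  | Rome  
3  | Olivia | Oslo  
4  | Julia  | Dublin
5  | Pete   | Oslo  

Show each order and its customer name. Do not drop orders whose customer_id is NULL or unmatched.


LEFT JOIN keeps every row from orders (the left table); where customer_id has no match in customers, the customer columns become NULL. Walk through each order:
  - order 1 (Cable): customer_id=5 -> matches Pete
  - order 2 (Camera): customer_id=1 -> matches Victor
  - order 3 (Tablet): customer_id=5 -> matches Pete
  - order 4 (Speaker): customer_id=1 -> matches Victor
  - order 5 (Laptop): customer_id=5 -> matches Pete
  - order 6 (Notebook): customer_id=4 -> matches Julia
  - order 7 (Lamp): customer_id=4 -> matches Julia
  - order 8 (Keyboard): customer_id=NULL, no match -> kept with NULL
All 8 rows appear; 1 has NULL customer.

SQL:
SELECT a.product, b.name AS customer
FROM orders a
LEFT JOIN customers b ON a.customer_id = b.id

Result:
product  | customer
---------+---------
Cable    | Pete    
Camera   | Victor  
Tablet   | Pete    
Speaker  | Victor  
Laptop   | Pete    
Notebook | Julia   
Lamp     | Julia   
Keyboard | NULL    


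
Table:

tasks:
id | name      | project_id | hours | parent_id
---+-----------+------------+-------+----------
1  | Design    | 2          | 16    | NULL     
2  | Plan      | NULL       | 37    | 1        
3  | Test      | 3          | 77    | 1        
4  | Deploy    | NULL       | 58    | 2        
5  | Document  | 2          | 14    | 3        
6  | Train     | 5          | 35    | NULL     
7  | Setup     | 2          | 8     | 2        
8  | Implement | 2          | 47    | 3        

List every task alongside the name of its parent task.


This is a self-join: tasks is joined to a second copy of itself, matching each row's parent_id to another row's id. Use LEFT JOIN so rows with parent_id=NULL are kept.
  - task 1 (Design): parent_id=NULL -> NULL
  - task 2 (Plan): parent_id=1 -> Design
  - task 3 (Test): parent_id=1 -> Design
  - task 4 (Deploy): parent_id=2 -> Plan
  - task 5 (Document): parent_id=3 -> Test
  - task 6 (Train): parent_id=NULL -> NULL
  - task 7 (Setup): parent_id=2 -> Plan
  - task 8 (Implement): parent_id=3 -> Test

SQL:
SELECT a.name AS item, b.name AS parent
FROM tasks a
LEFT JOIN tasks b ON a.parent_id = b.id

Result:
item      | parent
----------+-------
Design    | NULL  
Plan      | Design
Test      | Design
Deploy    | Plan  
Document  | Test  
Train     | NULL  
Setup     | Plan  
Implement | Test  


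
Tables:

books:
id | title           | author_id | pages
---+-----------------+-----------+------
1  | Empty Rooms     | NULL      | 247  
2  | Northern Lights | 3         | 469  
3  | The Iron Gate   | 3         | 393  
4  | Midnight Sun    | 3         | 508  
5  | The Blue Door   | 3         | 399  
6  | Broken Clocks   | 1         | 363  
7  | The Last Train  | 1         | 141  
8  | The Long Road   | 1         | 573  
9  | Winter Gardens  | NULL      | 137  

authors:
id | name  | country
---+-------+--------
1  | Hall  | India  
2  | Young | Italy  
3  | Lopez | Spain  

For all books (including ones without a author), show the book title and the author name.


LEFT JOIN keeps every row from books (the left table); where author_id has no match in authors, the author columns become NULL. Walk through each book:
  - book 1 (Empty Rooms): author_id=NULL, no match -> kept with NULL
  - book 2 (Northern Lights): author_id=3 -> matches Lopez
  - book 3 (The Iron Gate): author_id=3 -> matches Lopez
  - book 4 (Midnight Sun): author_id=3 -> matches Lopez
  - book 5 (The Blue Door): author_id=3 -> matches Lopez
  - book 6 (Broken Clocks): author_id=1 -> matches Hall
  - book 7 (The Last Train): author_id=1 -> matches Hall
  - book 8 (The Long Road): author_id=1 -> matches Hall
  - book 9 (Winter Gardens): author_id=NULL, no match -> kept with NULL
All 9 rows appear; 2 have NULL author.

SQL:
SELECT a.title, b.name AS author
FROM books a
LEFT JOIN authors b ON a.author_id = b.id

Result:
title           | author
----------------+-------
Empty Rooms     | NULL  
Northern Lights | Lopez 
The Iron Gate   | Lopez 
Midnight Sun    | Lopez 
The Blue Door   | Lopez 
Broken Clocks   | Hall  
The Last Train  | Hall  
The Long Road   | Hall  
Winter Gardens  | NULL  


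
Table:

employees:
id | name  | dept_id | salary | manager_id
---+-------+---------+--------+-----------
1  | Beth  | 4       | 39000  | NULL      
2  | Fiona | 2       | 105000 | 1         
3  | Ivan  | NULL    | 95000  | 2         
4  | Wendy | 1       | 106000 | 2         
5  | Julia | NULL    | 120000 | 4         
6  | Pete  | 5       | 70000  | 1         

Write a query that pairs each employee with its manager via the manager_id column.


This is a self-join: employees is joined to a second copy of itself, matching each row's manager_id to another row's id. Use LEFT JOIN so rows with manager_id=NULL are kept.
  - employee 1 (Beth): manager_id=NULL -> NULL
  - employee 2 (Fiona): manager_id=1 -> Beth
  - employee 3 (Ivan): manager_id=2 -> Fiona
  - employee 4 (Wendy): manager_id=2 -> Fiona
  - employee 5 (Julia): manager_id=4 -> Wendy
  - employee 6 (Pete): manager_id=1 -> Beth

SQL:
SELECT a.name AS item, b.name AS manager
FROM employees a
LEFT JOIN employees b ON a.manager_id = b.id

Result:
item  | manager
------+--------
Beth  | NULL   
Fiona | Beth   
Ivan  | Fiona  
Wendy | Fiona  
Julia | Wendy  
Pete  | Beth   


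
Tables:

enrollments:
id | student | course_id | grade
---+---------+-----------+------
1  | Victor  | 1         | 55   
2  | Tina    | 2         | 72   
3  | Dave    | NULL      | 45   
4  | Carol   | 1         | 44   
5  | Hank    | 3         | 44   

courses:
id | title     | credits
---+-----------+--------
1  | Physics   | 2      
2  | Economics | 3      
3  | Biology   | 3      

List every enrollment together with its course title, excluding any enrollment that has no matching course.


INNER JOIN keeps only enrollments rows whose course_id matches an id in courses. Walk through each enrollment:
  - enrollment 1 (Victor): course_id=1 -> matches Physics
  - enrollment 2 (Tina): course_id=2 -> matches Economics
  - enrollment 3 (Dave): course_id=NULL, no match -> dropped
  - enrollment 4 (Carol): course_id=1 -> matches Physics
  - enrollment 5 (Hank): course_id=3 -> matches Biology
So 1 of 5 rows is dropped.

SQL:
SELECT a.student, b.title AS course
FROM enrollments a
INNER JOIN courses b ON a.course_id = b.id

Result:
student | course   
--------+----------
Victor  | Physics  
Tina    | Economics
Carol   | Physics  
Hank    | Biology  


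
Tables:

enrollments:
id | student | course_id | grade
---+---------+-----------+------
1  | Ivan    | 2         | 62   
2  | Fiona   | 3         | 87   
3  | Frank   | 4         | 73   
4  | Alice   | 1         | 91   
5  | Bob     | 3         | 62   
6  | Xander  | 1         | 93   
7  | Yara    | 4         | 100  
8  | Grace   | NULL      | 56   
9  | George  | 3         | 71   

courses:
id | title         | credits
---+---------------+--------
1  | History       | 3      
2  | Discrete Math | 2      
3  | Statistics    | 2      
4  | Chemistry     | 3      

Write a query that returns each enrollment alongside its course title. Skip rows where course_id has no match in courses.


INNER JOIN keeps only enrollments rows whose course_id matches an id in courses. Walk through each enrollment:
  - enrollment 1 (Ivan): course_id=2 -> matches Discrete Math
  - enrollment 2 (Fiona): course_id=3 -> matches Statistics
  - enrollment 3 (Frank): course_id=4 -> matches Chemistry
  - enrollment 4 (Alice): course_id=1 -> matches History
  - enrollment 5 (Bob): course_id=3 -> matches Statistics
  - enrollment 6 (Xander): course_id=1 -> matches History
  - enrollment 7 (Yara): course_id=4 -> matches Chemistry
  - enrollment 8 (Grace): course_id=NULL, no match -> dropped
  - enrollment 9 (George): course_id=3 -> matches Statistics
So 1 of 9 rows is dropped.

SQL:
SELECT a.student, b.title AS course
FROM enrollments a
INNER JOIN courses b ON a.course_id = b.id

Result:
student | course       
--------+--------------
Ivan    | Discrete Math
Fiona   | Statistics   
Frank   | Chemistry    
Alice   | History      
Bob     | Statistics   
Xander  | History      
Yara    | Chemistry    
George  | Statistics   


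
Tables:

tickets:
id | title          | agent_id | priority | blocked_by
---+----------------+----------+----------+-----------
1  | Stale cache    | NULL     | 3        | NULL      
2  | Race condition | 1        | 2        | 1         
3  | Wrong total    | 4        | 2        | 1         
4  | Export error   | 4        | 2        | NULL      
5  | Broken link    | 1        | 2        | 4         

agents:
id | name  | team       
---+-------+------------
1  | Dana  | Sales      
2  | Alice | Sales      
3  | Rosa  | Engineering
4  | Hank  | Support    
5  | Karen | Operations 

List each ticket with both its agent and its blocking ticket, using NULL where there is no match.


Two LEFT JOINs from the same base table tickets: one to agents via agent_id, one to tickets itself via blocked_by. Both are LEFT so every ticket is preserved.
Match against agents:
  - ticket 1 (Stale cache): agent_id=NULL, no match -> kept with NULL
  - ticket 2 (Race condition): agent_id=1 -> matches Dana
  - ticket 3 (Wrong total): agent_id=4 -> matches Hank
  - ticket 4 (Export error): agent_id=4 -> matches Hank
  - ticket 5 (Broken link): agent_id=1 -> matches Dana
Match against tickets (self):
  - ticket 1 (Stale cache): blocked_by=NULL -> NULL
  - ticket 2 (Race condition): blocked_by=1 -> Stale cache
  - ticket 3 (Wrong total): blocked_by=1 -> Stale cache
  - ticket 4 (Export error): blocked_by=NULL -> NULL
  - ticket 5 (Broken link): blocked_by=4 -> Export error

SQL:
SELECT a.title, b.name AS agent, c.title AS blocked_by
FROM tickets a
LEFT JOIN agents b ON a.agent_id = b.id
LEFT JOIN tickets c ON a.blocked_by = c.id

Result:
title          | agent | blocked_by  
---------------+-------+-------------
Stale cache    | NULL  | NULL        
Race condition | Dana  | Stale cache 
Wrong total    | Hank  | Stale cache 
Export error   | Hank  | NULL        
Broken link    | Dana  | Export error


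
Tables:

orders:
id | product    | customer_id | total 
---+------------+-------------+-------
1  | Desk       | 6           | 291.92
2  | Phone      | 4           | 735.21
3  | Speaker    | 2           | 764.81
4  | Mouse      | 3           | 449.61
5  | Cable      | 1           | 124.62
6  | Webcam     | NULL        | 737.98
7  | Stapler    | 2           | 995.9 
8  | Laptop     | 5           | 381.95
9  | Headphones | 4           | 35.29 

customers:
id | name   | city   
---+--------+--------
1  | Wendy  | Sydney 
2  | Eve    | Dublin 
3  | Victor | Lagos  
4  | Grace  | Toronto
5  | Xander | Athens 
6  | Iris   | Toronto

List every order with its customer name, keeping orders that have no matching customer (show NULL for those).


LEFT JOIN keeps every row from orders (the left table); where customer_id has no match in customers, the customer columns become NULL. Walk through each order:
  - order 1 (Desk): customer_id=6 -> matches Iris
  - order 2 (Phone): customer_id=4 -> matches Grace
  - order 3 (Speaker): customer_id=2 -> matches Eve
  - order 4 (Mouse): customer_id=3 -> matches Victor
  - order 5 (Cable): customer_id=1 -> matches Wendy
  - order 6 (Webcam): customer_id=NULL, no match -> kept with NULL
  - order 7 (Stapler): customer_id=2 -> matches Eve
  - order 8 (Laptop): customer_id=5 -> matches Xander
  - order 9 (Headphones): customer_id=4 -> matches Grace
All 9 rows appear; 1 has NULL customer.

SQL:
SELECT a.product, b.name AS customer
FROM orders a
LEFT JOIN customers b ON a.customer_id = b.id

Result:
product    | customer
-----------+---------
Desk       | Iris    
Phone      | Grace   
Speaker    | Eve     
Mouse      | Victor  
Cable      | Wendy   
Webcam     | NULL    
Stapler    | Eve     
Laptop     | Xander  
Headphones | Grace   


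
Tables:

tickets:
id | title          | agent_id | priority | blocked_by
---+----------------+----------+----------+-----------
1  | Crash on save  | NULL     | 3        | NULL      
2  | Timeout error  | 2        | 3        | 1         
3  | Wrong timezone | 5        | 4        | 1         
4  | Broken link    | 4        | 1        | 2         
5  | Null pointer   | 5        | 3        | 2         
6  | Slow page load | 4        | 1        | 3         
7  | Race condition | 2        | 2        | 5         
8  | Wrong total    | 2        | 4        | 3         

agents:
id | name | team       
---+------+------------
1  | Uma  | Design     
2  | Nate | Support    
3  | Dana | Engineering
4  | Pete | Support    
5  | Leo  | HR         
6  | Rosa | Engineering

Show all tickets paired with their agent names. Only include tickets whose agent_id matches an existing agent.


INNER JOIN keeps only tickets rows whose agent_id matches an id in agents. Walk through each ticket:
  - ticket 1 (Crash on save): agent_id=NULL, no match -> dropped
  - ticket 2 (Timeout error): agent_id=2 -> matches Nate
  - ticket 3 (Wrong timezone): agent_id=5 -> matches Leo
  - ticket 4 (Broken link): agent_id=4 -> matches Pete
  - ticket 5 (Null pointer): agent_id=5 -> matches Leo
  - ticket 6 (Slow page load): agent_id=4 -> matches Pete
  - ticket 7 (Race condition): agent_id=2 -> matches Nate
  - ticket 8 (Wrong total): agent_id=2 -> matches Nate
So 1 of 8 rows is dropped.

SQL:
SELECT a.title, b.name AS agent
FROM tickets a
INNER JOIN agents b ON a.agent_id = b.id

Result:
title          | agent
---------------+------
Timeout error  | Nate 
Wrong timezone | Leo  
Broken link    | Pete 
Null pointer   | Leo  
Slow page load | Pete 
Race condition | Nate 
Wrong total    | Nate 


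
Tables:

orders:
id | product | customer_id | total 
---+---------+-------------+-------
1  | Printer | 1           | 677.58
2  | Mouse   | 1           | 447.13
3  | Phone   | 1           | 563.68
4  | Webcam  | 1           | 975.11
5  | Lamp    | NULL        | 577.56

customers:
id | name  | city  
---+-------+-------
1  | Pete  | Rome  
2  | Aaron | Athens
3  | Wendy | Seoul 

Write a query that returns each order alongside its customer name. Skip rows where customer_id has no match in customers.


INNER JOIN keeps only orders rows whose customer_id matches an id in customers. Walk through each order:
  - order 1 (Printer): customer_id=1 -> matches Pete
  - order 2 (Mouse): customer_id=1 -> matches Pete
  - order 3 (Phone): customer_id=1 -> matches Pete
  - order 4 (Webcam): customer_id=1 -> matches Pete
  - order 5 (Lamp): customer_id=NULL, no match -> dropped
So 1 of 5 rows is dropped.

SQL:
SELECT a.product, b.name AS customer
FROM orders a
INNER JOIN customers b ON a.customer_id = b.id

Result:
product | customer
--------+---------
Printer | Pete    
Mouse   | Pete    
Phone   | Pete    
Webcam  | Pete    


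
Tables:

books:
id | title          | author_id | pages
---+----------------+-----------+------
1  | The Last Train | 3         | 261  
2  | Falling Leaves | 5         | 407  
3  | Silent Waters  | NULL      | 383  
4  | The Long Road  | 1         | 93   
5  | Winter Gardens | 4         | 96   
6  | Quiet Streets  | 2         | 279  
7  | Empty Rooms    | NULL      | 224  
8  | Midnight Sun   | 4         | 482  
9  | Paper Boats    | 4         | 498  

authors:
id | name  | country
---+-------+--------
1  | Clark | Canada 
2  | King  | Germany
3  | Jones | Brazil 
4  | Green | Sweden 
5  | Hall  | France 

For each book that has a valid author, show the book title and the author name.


INNER JOIN keeps only books rows whose author_id matches an id in authors. Walk through each book:
  - book 1 (The Last Train): author_id=3 -> matches Jones
  - book 2 (Falling Leaves): author_id=5 -> matches Hall
  - book 3 (Silent Waters): author_id=NULL, no match -> dropped
  - book 4 (The Long Road): author_id=1 -> matches Clark
  - book 5 (Winter Gardens): author_id=4 -> matches Green
  - book 6 (Quiet Streets): author_id=2 -> matches King
  - book 7 (Empty Rooms): author_id=NULL, no match -> dropped
  - book 8 (Midnight Sun): author_id=4 -> matches Green
  - book 9 (Paper Boats): author_id=4 -> matches Green
So 2 of 9 rows are dropped.

SQL:
SELECT a.title, b.name AS author
FROM books a
INNER JOIN authors b ON a.author_id = b.id

Result:
title          | author
---------------+-------
The Last Train | Jones 
Falling Leaves | Hall  
The Long Road  | Clark 
Winter Gardens | Green 
Quiet Streets  | King  
Midnight Sun   | Green 
Paper Boats    | Green 
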